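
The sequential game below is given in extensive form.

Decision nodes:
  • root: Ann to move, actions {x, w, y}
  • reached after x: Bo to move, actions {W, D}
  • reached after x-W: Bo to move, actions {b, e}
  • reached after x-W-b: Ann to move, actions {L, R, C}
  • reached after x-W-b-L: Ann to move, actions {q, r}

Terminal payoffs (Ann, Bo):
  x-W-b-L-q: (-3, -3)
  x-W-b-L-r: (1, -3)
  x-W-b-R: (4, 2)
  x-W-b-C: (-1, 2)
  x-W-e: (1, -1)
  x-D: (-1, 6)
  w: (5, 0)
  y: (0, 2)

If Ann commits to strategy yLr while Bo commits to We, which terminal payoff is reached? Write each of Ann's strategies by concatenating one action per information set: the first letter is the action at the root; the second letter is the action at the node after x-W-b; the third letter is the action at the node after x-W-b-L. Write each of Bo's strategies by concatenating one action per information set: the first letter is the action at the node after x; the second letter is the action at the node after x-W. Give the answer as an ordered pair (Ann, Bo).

Trace the play path from the root:
  Ann plays y
→ terminal payoff (0, 2).
(Ann's choice at the node after x-W-b is never reached on this path, so it doesn't affect the outcome.)

(0, 2)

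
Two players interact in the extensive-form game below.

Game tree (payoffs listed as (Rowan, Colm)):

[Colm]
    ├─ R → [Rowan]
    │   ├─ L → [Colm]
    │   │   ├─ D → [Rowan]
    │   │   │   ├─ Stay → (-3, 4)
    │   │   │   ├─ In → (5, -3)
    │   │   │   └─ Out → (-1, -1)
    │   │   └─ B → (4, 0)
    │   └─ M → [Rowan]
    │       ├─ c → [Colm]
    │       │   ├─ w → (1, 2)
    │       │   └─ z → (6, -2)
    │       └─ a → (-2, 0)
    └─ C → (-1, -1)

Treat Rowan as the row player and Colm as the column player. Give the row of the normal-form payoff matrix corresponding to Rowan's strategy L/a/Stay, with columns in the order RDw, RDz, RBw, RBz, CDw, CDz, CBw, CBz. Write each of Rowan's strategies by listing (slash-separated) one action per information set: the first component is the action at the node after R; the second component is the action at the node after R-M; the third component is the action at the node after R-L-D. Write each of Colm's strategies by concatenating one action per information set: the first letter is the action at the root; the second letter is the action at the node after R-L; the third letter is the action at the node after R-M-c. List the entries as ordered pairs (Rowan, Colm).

(-3,4) (-3,4) (4,0) (4,0) (-1,-1) (-1,-1) (-1,-1) (-1,-1)

vs RDw: Colm plays R → Rowan plays L at [R] → Colm plays D at [R-L] → Rowan plays Stay at [R-L-D] → (-3, 4)
vs RDz: Colm plays R → Rowan plays L at [R] → Colm plays D at [R-L] → Rowan plays Stay at [R-L-D] → (-3, 4)
vs RBw: Colm plays R → Rowan plays L at [R] → Colm plays B at [R-L] → (4, 0)
vs RBz: Colm plays R → Rowan plays L at [R] → Colm plays B at [R-L] → (4, 0)
vs CDw: Colm plays C → (-1, -1)
vs CDz: Colm plays C → (-1, -1)
vs CBw: Colm plays C → (-1, -1)
vs CBz: Colm plays C → (-1, -1)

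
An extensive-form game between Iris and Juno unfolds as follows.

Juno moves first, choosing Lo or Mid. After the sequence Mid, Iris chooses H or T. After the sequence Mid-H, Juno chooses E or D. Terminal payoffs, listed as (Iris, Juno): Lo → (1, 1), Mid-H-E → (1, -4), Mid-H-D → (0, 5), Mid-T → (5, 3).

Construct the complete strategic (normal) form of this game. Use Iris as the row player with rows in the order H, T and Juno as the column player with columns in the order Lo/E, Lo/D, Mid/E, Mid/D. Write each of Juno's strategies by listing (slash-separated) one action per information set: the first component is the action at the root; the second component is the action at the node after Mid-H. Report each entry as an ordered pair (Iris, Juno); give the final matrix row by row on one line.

         Lo/E     Lo/D    Mid/E    Mid/D
   H    (1,1)    (1,1)   (1,-4)    (0,5)
   T    (1,1)    (1,1)    (5,3)    (5,3)

H: (1,1) (1,1) (1,-4) (0,5) | T: (1,1) (1,1) (5,3) (5,3)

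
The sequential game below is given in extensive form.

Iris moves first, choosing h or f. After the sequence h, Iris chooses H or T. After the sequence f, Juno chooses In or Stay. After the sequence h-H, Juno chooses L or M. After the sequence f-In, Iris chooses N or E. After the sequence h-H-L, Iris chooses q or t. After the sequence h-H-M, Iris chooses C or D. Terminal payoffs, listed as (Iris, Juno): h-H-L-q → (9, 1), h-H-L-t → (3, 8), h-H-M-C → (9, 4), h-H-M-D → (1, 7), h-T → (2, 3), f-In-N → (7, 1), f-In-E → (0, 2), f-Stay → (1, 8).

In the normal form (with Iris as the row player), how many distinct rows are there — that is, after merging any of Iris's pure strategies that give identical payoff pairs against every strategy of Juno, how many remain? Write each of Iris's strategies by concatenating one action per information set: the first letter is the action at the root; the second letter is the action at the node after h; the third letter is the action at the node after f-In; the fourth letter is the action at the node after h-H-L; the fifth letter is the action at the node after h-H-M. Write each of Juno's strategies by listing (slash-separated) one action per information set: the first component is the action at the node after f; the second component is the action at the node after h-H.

Iris has 32 pure strategies: hHNqC, hHNqD, hHNtC, hHNtD, hHEqC, hHEqD, hHEtC, hHEtD, hTNqC, hTNqD, hTNtC, hTNtD, hTEqC, hTEqD, hTEtC, hTEtD, fHNqC, fHNqD, fHNtC, fHNtD, fHEqC, fHEqD, fHEtC, fHEtD, fTNqC, fTNqD, fTNtC, fTNtD, fTEqC, fTEqD, fTEtC, fTEtD. Columns: In/L, In/M, Stay/L, Stay/M.
{hHNqC, hHEqC} → row (9,1) (9,4) (9,1) (9,4)
{hHNqD, hHEqD} → row (9,1) (1,7) (9,1) (1,7)
{hHNtC, hHEtC} → row (3,8) (9,4) (3,8) (9,4)
{hHNtD, hHEtD} → row (3,8) (1,7) (3,8) (1,7)
{hTNqC, hTNqD, hTNtC, hTNtD, hTEqC, hTEqD, hTEtC, hTEtD} → row (2,3) (2,3) (2,3) (2,3)
{fHNqC, fHNqD, fHNtC, fHNtD, fTNqC, fTNqD, fTNtC, fTNtD} → row (7,1) (7,1) (1,8) (1,8)
{fHEqC, fHEqD, fHEtC, fHEtD, fTEqC, fTEqD, fTEtC, fTEtD} → row (0,2) (0,2) (1,8) (1,8)
That's 7 distinct rows out of 32 strategies.

7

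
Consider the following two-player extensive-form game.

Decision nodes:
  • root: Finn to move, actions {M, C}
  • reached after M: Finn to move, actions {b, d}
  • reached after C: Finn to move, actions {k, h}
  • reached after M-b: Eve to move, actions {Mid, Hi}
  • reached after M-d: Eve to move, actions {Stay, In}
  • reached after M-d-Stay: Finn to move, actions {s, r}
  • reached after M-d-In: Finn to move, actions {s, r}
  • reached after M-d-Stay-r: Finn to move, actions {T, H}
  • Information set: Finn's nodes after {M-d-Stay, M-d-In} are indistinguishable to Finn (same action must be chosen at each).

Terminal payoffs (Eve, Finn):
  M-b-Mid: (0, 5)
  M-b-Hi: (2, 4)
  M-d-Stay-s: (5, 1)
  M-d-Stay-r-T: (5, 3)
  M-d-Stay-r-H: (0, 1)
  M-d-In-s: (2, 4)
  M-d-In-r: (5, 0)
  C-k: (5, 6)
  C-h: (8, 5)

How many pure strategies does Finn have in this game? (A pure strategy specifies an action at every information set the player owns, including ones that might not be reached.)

32

Finn owns the root with actions {M, C} — two choices.
Finn owns the node after M with actions {b, d} — two choices.
Finn owns the node after C with actions {k, h} — two choices.
Finn owns the information set {M-d-Stay, M-d-In} with actions {s, r} — two choices.
Finn owns the node after M-d-Stay-r with actions {T, H} — two choices.
A pure strategy fixes one action at each information set independently, so the count is the product 2 × 2 × 2 × 2 × 2 = 32.
(For reference, Eve has 4 pure strategies, giving a 32×4 normal-form matrix.)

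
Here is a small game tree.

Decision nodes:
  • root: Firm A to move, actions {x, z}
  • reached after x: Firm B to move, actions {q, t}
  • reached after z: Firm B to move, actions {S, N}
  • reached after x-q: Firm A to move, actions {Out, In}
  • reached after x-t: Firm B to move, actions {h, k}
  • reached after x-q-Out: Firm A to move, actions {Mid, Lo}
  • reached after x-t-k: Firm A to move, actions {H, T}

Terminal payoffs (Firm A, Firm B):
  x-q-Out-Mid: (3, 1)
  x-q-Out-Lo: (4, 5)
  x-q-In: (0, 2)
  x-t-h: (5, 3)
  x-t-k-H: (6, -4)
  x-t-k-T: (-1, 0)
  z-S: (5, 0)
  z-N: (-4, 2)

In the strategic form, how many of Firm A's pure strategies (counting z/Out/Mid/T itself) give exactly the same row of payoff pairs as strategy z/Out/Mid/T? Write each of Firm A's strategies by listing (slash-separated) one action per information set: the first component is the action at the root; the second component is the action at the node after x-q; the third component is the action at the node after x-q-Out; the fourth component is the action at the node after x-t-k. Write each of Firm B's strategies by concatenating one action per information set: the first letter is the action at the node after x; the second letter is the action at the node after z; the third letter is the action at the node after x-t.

Row for z/Out/Mid/T (columns qSh, qSk, qNh, qNk, tSh, tSk, tNh, tNk): (5,0) (5,0) (-4,2) (-4,2) (5,0) (5,0) (-4,2) (-4,2).
Under z/Out/Mid/T, Firm A's choice at the node after x-q and at the node after x-q-Out and at the node after x-t-k can never be reached regardless of what Firm B does, so varying those choices leaves every outcome unchanged.
Holding the reachable choices fixed and varying the unreachable ones freely already gives 2 × 2 × 2 = 8 equivalent strategies.
No other strategy reproduces this row, so those 8 are the full class: z/Out/Mid/H, z/Out/Mid/T, z/Out/Lo/H, z/Out/Lo/T, z/In/Mid/H, z/In/Mid/T, z/In/Lo/H, z/In/Lo/T.

8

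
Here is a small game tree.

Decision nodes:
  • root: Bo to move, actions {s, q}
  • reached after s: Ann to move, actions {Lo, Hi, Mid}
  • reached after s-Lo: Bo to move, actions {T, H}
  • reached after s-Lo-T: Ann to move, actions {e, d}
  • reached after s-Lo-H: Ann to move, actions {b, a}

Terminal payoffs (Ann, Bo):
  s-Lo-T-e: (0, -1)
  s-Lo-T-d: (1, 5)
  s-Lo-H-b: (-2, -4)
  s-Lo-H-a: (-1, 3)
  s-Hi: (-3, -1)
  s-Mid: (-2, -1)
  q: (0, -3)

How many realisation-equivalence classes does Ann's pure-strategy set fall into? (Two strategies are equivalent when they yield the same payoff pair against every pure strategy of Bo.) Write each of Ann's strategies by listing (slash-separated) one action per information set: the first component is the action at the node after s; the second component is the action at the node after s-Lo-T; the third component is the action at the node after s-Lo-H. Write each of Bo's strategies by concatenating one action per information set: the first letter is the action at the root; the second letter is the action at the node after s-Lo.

6

Ann has 12 pure strategies: Lo/e/b, Lo/e/a, Lo/d/b, Lo/d/a, Hi/e/b, Hi/e/a, Hi/d/b, Hi/d/a, Mid/e/b, Mid/e/a, Mid/d/b, Mid/d/a. Columns: sT, sH, qT, qH.
{Lo/e/b} → row (0,-1) (-2,-4) (0,-3) (0,-3)
{Lo/e/a} → row (0,-1) (-1,3) (0,-3) (0,-3)
{Lo/d/b} → row (1,5) (-2,-4) (0,-3) (0,-3)
{Lo/d/a} → row (1,5) (-1,3) (0,-3) (0,-3)
{Hi/e/b, Hi/e/a, Hi/d/b, Hi/d/a} → row (-3,-1) (-3,-1) (0,-3) (0,-3)
{Mid/e/b, Mid/e/a, Mid/d/b, Mid/d/a} → row (-2,-1) (-2,-1) (0,-3) (0,-3)
That's 6 distinct rows out of 12 strategies.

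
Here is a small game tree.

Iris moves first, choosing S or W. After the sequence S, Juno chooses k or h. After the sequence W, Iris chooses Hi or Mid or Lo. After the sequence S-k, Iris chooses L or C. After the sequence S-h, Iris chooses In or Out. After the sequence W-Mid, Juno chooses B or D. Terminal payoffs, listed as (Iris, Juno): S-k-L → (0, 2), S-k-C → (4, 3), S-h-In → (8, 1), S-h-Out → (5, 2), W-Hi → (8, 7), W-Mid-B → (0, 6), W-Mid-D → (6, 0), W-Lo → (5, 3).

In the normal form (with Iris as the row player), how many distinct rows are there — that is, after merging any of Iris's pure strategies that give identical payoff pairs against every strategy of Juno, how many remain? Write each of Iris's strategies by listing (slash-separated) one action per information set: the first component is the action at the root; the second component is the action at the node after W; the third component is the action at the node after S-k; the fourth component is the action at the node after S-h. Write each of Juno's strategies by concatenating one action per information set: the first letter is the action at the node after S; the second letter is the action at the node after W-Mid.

Iris has 24 pure strategies: S/Hi/L/In, S/Hi/L/Out, S/Hi/C/In, S/Hi/C/Out, S/Mid/L/In, S/Mid/L/Out, S/Mid/C/In, S/Mid/C/Out, S/Lo/L/In, S/Lo/L/Out, S/Lo/C/In, S/Lo/C/Out, W/Hi/L/In, W/Hi/L/Out, W/Hi/C/In, W/Hi/C/Out, W/Mid/L/In, W/Mid/L/Out, W/Mid/C/In, W/Mid/C/Out, W/Lo/L/In, W/Lo/L/Out, W/Lo/C/In, W/Lo/C/Out. Columns: kB, kD, hB, hD.
{S/Hi/L/In, S/Mid/L/In, S/Lo/L/In} → row (0,2) (0,2) (8,1) (8,1)
{S/Hi/L/Out, S/Mid/L/Out, S/Lo/L/Out} → row (0,2) (0,2) (5,2) (5,2)
{S/Hi/C/In, S/Mid/C/In, S/Lo/C/In} → row (4,3) (4,3) (8,1) (8,1)
{S/Hi/C/Out, S/Mid/C/Out, S/Lo/C/Out} → row (4,3) (4,3) (5,2) (5,2)
{W/Hi/L/In, W/Hi/L/Out, W/Hi/C/In, W/Hi/C/Out} → row (8,7) (8,7) (8,7) (8,7)
{W/Mid/L/In, W/Mid/L/Out, W/Mid/C/In, W/Mid/C/Out} → row (0,6) (6,0) (0,6) (6,0)
{W/Lo/L/In, W/Lo/L/Out, W/Lo/C/In, W/Lo/C/Out} → row (5,3) (5,3) (5,3) (5,3)
That's 7 distinct rows out of 24 strategies.

7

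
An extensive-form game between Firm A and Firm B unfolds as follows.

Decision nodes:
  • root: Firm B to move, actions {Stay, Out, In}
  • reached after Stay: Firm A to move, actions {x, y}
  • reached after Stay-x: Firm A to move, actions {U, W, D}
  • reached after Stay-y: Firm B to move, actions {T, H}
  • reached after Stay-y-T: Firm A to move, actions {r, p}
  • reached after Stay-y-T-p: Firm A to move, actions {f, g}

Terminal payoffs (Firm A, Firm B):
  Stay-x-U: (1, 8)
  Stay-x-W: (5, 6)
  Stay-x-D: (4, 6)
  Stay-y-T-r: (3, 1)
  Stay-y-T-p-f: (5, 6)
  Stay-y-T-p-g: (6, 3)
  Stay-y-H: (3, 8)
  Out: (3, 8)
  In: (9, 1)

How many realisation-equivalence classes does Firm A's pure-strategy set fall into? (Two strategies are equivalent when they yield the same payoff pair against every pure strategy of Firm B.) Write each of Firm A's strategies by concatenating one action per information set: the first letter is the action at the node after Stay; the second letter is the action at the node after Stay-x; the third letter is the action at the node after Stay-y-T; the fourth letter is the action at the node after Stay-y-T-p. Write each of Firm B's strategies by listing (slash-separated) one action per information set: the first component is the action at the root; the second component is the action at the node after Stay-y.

Firm A has 24 pure strategies: xUrf, xUrg, xUpf, xUpg, xWrf, xWrg, xWpf, xWpg, xDrf, xDrg, xDpf, xDpg, yUrf, yUrg, yUpf, yUpg, yWrf, yWrg, yWpf, yWpg, yDrf, yDrg, yDpf, yDpg. Columns: Stay/T, Stay/H, Out/T, Out/H, In/T, In/H.
{xUrf, xUrg, xUpf, xUpg} → row (1,8) (1,8) (3,8) (3,8) (9,1) (9,1)
{xWrf, xWrg, xWpf, xWpg} → row (5,6) (5,6) (3,8) (3,8) (9,1) (9,1)
{xDrf, xDrg, xDpf, xDpg} → row (4,6) (4,6) (3,8) (3,8) (9,1) (9,1)
{yUrf, yUrg, yWrf, yWrg, yDrf, yDrg} → row (3,1) (3,8) (3,8) (3,8) (9,1) (9,1)
{yUpf, yWpf, yDpf} → row (5,6) (3,8) (3,8) (3,8) (9,1) (9,1)
{yUpg, yWpg, yDpg} → row (6,3) (3,8) (3,8) (3,8) (9,1) (9,1)
That's 6 distinct rows out of 24 strategies.

6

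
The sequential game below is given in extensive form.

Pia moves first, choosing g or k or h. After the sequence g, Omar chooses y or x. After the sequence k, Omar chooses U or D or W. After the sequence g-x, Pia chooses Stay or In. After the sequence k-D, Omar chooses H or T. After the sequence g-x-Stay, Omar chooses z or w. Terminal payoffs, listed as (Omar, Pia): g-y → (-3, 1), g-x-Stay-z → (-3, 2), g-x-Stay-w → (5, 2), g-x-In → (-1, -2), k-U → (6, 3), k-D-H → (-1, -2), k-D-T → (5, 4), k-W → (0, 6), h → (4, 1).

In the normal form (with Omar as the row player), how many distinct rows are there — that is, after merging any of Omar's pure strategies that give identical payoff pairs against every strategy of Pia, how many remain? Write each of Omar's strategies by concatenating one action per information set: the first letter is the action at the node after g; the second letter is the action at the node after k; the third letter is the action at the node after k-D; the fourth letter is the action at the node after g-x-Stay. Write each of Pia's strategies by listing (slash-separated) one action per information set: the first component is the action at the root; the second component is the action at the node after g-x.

12

Omar has 24 pure strategies: yUHz, yUHw, yUTz, yUTw, yDHz, yDHw, yDTz, yDTw, yWHz, yWHw, yWTz, yWTw, xUHz, xUHw, xUTz, xUTw, xDHz, xDHw, xDTz, xDTw, xWHz, xWHw, xWTz, xWTw. Columns: g/Stay, g/In, k/Stay, k/In, h/Stay, h/In.
{yUHz, yUHw, yUTz, yUTw} → row (-3,1) (-3,1) (6,3) (6,3) (4,1) (4,1)
{yDHz, yDHw} → row (-3,1) (-3,1) (-1,-2) (-1,-2) (4,1) (4,1)
{yDTz, yDTw} → row (-3,1) (-3,1) (5,4) (5,4) (4,1) (4,1)
{yWHz, yWHw, yWTz, yWTw} → row (-3,1) (-3,1) (0,6) (0,6) (4,1) (4,1)
{xUHz, xUTz} → row (-3,2) (-1,-2) (6,3) (6,3) (4,1) (4,1)
{xUHw, xUTw} → row (5,2) (-1,-2) (6,3) (6,3) (4,1) (4,1)
{xDHz} → row (-3,2) (-1,-2) (-1,-2) (-1,-2) (4,1) (4,1)
{xDHw} → row (5,2) (-1,-2) (-1,-2) (-1,-2) (4,1) (4,1)
{xDTz} → row (-3,2) (-1,-2) (5,4) (5,4) (4,1) (4,1)
{xDTw} → row (5,2) (-1,-2) (5,4) (5,4) (4,1) (4,1)
{xWHz, xWTz} → row (-3,2) (-1,-2) (0,6) (0,6) (4,1) (4,1)
{xWHw, xWTw} → row (5,2) (-1,-2) (0,6) (0,6) (4,1) (4,1)
That's 12 distinct rows out of 24 strategies.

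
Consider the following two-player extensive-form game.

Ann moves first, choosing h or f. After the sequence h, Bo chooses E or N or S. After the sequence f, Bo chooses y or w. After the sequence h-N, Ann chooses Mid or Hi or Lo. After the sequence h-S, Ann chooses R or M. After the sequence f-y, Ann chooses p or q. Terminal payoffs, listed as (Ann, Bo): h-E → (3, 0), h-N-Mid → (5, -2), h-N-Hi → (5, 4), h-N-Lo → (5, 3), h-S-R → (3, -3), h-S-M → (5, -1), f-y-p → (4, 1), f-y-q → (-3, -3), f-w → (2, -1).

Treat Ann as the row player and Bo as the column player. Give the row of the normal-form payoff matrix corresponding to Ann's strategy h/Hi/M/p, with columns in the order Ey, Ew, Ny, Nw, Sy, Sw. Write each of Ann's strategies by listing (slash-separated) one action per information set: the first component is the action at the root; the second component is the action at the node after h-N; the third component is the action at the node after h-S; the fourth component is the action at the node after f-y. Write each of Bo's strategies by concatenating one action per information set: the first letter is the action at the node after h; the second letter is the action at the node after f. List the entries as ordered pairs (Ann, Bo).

vs Ey: Ann plays h → Bo plays E at [h] → (3, 0)
vs Ew: Ann plays h → Bo plays E at [h] → (3, 0)
vs Ny: Ann plays h → Bo plays N at [h] → Ann plays Hi at [h-N] → (5, 4)
vs Nw: Ann plays h → Bo plays N at [h] → Ann plays Hi at [h-N] → (5, 4)
vs Sy: Ann plays h → Bo plays S at [h] → Ann plays M at [h-S] → (5, -1)
vs Sw: Ann plays h → Bo plays S at [h] → Ann plays M at [h-S] → (5, -1)

(3,0) (3,0) (5,4) (5,4) (5,-1) (5,-1)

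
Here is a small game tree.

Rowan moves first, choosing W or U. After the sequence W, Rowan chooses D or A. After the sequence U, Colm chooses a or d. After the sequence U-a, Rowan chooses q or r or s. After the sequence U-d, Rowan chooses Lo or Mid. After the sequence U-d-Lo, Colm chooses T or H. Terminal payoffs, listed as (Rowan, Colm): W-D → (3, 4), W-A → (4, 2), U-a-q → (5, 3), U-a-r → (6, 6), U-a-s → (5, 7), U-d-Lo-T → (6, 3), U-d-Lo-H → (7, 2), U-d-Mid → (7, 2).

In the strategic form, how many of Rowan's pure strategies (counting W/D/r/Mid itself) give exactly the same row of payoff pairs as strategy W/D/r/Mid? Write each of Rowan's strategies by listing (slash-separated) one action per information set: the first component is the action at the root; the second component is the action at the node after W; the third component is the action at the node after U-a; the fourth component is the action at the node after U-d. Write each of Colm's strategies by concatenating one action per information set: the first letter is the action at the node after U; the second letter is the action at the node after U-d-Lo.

Row for W/D/r/Mid (columns aT, aH, dT, dH): (3,4) (3,4) (3,4) (3,4).
Under W/D/r/Mid, Rowan's choice at the node after U-a and at the node after U-d can never be reached regardless of what Colm does, so varying those choices leaves every outcome unchanged.
Holding the reachable choices fixed and varying the unreachable ones freely already gives 3 × 2 = 6 equivalent strategies.
No other strategy reproduces this row, so those 6 are the full class: W/D/q/Lo, W/D/q/Mid, W/D/r/Lo, W/D/r/Mid, W/D/s/Lo, W/D/s/Mid.

6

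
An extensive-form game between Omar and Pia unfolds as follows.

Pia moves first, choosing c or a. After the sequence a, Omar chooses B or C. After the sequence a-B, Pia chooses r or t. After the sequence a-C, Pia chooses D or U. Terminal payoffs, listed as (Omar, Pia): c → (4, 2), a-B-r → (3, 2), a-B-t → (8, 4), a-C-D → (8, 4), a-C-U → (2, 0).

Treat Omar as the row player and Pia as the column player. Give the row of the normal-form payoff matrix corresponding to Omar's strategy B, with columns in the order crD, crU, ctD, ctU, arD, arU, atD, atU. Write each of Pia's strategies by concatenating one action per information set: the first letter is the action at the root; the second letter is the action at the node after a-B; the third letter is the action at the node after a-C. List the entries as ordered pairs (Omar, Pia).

vs crD: Pia plays c → (4, 2)
vs crU: Pia plays c → (4, 2)
vs ctD: Pia plays c → (4, 2)
vs ctU: Pia plays c → (4, 2)
vs arD: Pia plays a → Omar plays B at [a] → Pia plays r at [a-B] → (3, 2)
vs arU: Pia plays a → Omar plays B at [a] → Pia plays r at [a-B] → (3, 2)
vs atD: Pia plays a → Omar plays B at [a] → Pia plays t at [a-B] → (8, 4)
vs atU: Pia plays a → Omar plays B at [a] → Pia plays t at [a-B] → (8, 4)

(4,2) (4,2) (4,2) (4,2) (3,2) (3,2) (8,4) (8,4)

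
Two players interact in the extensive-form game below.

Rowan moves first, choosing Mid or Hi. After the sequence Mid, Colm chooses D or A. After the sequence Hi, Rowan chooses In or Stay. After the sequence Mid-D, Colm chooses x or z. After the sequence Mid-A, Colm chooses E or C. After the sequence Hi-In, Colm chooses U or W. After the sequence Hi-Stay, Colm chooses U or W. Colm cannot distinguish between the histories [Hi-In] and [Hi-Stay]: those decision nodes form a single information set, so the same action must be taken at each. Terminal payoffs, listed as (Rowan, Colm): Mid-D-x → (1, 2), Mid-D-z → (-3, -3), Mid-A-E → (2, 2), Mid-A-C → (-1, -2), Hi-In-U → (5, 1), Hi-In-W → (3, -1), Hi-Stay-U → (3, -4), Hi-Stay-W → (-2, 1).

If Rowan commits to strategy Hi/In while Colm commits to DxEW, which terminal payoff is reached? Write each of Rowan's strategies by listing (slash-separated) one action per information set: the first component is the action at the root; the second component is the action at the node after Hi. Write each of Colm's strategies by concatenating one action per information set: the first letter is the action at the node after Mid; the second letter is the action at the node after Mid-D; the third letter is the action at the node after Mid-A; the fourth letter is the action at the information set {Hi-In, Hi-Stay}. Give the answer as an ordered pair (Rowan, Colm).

(3, -1)

Trace the play path from the root:
  Rowan plays Hi
  Rowan plays In at [Hi]
  Colm plays W at [Hi-In]
→ terminal payoff (3, -1).
(Colm's choice at the node after Mid is never reached on this path, so it doesn't affect the outcome.)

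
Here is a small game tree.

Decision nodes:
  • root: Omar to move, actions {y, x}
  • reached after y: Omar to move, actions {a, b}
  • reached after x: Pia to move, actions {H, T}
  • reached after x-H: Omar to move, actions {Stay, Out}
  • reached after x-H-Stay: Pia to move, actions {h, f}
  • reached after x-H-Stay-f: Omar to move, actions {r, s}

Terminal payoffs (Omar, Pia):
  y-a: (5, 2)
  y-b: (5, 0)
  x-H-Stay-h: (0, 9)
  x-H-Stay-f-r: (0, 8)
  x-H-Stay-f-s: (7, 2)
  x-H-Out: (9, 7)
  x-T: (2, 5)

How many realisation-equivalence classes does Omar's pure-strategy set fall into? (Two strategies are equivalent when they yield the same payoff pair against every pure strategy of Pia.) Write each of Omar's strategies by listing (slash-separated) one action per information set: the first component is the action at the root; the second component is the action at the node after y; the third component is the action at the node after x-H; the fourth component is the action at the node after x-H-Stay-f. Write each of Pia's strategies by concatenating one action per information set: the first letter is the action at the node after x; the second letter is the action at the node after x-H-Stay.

Omar has 16 pure strategies: y/a/Stay/r, y/a/Stay/s, y/a/Out/r, y/a/Out/s, y/b/Stay/r, y/b/Stay/s, y/b/Out/r, y/b/Out/s, x/a/Stay/r, x/a/Stay/s, x/a/Out/r, x/a/Out/s, x/b/Stay/r, x/b/Stay/s, x/b/Out/r, x/b/Out/s. Columns: Hh, Hf, Th, Tf.
{y/a/Stay/r, y/a/Stay/s, y/a/Out/r, y/a/Out/s} → row (5,2) (5,2) (5,2) (5,2)
{y/b/Stay/r, y/b/Stay/s, y/b/Out/r, y/b/Out/s} → row (5,0) (5,0) (5,0) (5,0)
{x/a/Stay/r, x/b/Stay/r} → row (0,9) (0,8) (2,5) (2,5)
{x/a/Stay/s, x/b/Stay/s} → row (0,9) (7,2) (2,5) (2,5)
{x/a/Out/r, x/a/Out/s, x/b/Out/r, x/b/Out/s} → row (9,7) (9,7) (2,5) (2,5)
That's 5 distinct rows out of 16 strategies.

5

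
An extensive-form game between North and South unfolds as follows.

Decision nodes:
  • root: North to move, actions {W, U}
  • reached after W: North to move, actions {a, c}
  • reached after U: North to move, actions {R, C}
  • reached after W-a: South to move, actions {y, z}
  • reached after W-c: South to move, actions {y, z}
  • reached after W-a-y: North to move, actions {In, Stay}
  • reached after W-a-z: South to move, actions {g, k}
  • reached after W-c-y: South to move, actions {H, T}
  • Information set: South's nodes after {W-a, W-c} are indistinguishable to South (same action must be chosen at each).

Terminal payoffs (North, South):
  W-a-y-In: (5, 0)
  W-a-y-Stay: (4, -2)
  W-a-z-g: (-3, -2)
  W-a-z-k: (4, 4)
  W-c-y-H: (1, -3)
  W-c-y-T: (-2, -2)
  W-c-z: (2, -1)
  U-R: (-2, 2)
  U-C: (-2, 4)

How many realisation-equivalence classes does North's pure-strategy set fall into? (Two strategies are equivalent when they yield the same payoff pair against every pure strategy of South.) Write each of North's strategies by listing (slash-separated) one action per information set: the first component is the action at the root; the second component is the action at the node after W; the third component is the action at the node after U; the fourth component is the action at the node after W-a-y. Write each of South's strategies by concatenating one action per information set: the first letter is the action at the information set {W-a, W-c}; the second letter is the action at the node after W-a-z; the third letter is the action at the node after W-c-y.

North has 16 pure strategies: W/a/R/In, W/a/R/Stay, W/a/C/In, W/a/C/Stay, W/c/R/In, W/c/R/Stay, W/c/C/In, W/c/C/Stay, U/a/R/In, U/a/R/Stay, U/a/C/In, U/a/C/Stay, U/c/R/In, U/c/R/Stay, U/c/C/In, U/c/C/Stay. Columns: ygH, ygT, ykH, ykT, zgH, zgT, zkH, zkT.
{W/a/R/In, W/a/C/In} → row (5,0) (5,0) (5,0) (5,0) (-3,-2) (-3,-2) (4,4) (4,4)
{W/a/R/Stay, W/a/C/Stay} → row (4,-2) (4,-2) (4,-2) (4,-2) (-3,-2) (-3,-2) (4,4) (4,4)
{W/c/R/In, W/c/R/Stay, W/c/C/In, W/c/C/Stay} → row (1,-3) (-2,-2) (1,-3) (-2,-2) (2,-1) (2,-1) (2,-1) (2,-1)
{U/a/R/In, U/a/R/Stay, U/c/R/In, U/c/R/Stay} → row (-2,2) (-2,2) (-2,2) (-2,2) (-2,2) (-2,2) (-2,2) (-2,2)
{U/a/C/In, U/a/C/Stay, U/c/C/In, U/c/C/Stay} → row (-2,4) (-2,4) (-2,4) (-2,4) (-2,4) (-2,4) (-2,4) (-2,4)
That's 5 distinct rows out of 16 strategies.

5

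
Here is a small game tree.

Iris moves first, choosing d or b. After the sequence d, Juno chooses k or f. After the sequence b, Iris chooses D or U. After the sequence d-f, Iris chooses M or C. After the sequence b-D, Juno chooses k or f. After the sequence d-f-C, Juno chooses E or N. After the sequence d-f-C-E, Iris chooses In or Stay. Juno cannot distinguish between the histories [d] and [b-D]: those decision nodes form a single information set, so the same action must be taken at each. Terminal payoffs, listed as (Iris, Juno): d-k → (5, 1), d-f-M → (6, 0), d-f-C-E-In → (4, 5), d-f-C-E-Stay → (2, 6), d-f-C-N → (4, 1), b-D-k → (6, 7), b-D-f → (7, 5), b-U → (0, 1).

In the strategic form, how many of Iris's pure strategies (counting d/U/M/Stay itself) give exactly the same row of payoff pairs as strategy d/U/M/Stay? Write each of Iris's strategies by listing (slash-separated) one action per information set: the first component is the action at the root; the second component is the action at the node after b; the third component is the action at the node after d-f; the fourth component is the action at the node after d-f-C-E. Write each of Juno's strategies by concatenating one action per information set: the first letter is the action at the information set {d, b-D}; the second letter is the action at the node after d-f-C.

Row for d/U/M/Stay (columns kE, kN, fE, fN): (5,1) (5,1) (6,0) (6,0).
Under d/U/M/Stay, Iris's choice at the node after b and at the node after d-f-C-E can never be reached regardless of what Juno does, so varying those choices leaves every outcome unchanged.
Holding the reachable choices fixed and varying the unreachable ones freely already gives 2 × 2 = 4 equivalent strategies.
No other strategy reproduces this row, so those 4 are the full class: d/D/M/In, d/D/M/Stay, d/U/M/In, d/U/M/Stay.

4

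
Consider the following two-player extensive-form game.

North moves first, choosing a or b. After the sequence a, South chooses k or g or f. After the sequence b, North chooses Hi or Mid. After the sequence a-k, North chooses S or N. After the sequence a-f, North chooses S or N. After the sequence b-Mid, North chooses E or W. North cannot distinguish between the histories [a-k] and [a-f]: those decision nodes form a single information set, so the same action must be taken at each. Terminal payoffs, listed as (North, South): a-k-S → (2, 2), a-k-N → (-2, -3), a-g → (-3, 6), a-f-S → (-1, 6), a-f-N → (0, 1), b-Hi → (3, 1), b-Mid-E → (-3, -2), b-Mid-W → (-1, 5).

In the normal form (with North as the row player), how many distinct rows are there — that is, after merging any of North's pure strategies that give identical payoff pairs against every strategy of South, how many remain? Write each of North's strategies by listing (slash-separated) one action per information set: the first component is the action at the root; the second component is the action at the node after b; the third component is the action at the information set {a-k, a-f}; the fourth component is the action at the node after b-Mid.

North has 16 pure strategies: a/Hi/S/E, a/Hi/S/W, a/Hi/N/E, a/Hi/N/W, a/Mid/S/E, a/Mid/S/W, a/Mid/N/E, a/Mid/N/W, b/Hi/S/E, b/Hi/S/W, b/Hi/N/E, b/Hi/N/W, b/Mid/S/E, b/Mid/S/W, b/Mid/N/E, b/Mid/N/W. Columns: k, g, f.
{a/Hi/S/E, a/Hi/S/W, a/Mid/S/E, a/Mid/S/W} → row (2,2) (-3,6) (-1,6)
{a/Hi/N/E, a/Hi/N/W, a/Mid/N/E, a/Mid/N/W} → row (-2,-3) (-3,6) (0,1)
{b/Hi/S/E, b/Hi/S/W, b/Hi/N/E, b/Hi/N/W} → row (3,1) (3,1) (3,1)
{b/Mid/S/E, b/Mid/N/E} → row (-3,-2) (-3,-2) (-3,-2)
{b/Mid/S/W, b/Mid/N/W} → row (-1,5) (-1,5) (-1,5)
That's 5 distinct rows out of 16 strategies.

5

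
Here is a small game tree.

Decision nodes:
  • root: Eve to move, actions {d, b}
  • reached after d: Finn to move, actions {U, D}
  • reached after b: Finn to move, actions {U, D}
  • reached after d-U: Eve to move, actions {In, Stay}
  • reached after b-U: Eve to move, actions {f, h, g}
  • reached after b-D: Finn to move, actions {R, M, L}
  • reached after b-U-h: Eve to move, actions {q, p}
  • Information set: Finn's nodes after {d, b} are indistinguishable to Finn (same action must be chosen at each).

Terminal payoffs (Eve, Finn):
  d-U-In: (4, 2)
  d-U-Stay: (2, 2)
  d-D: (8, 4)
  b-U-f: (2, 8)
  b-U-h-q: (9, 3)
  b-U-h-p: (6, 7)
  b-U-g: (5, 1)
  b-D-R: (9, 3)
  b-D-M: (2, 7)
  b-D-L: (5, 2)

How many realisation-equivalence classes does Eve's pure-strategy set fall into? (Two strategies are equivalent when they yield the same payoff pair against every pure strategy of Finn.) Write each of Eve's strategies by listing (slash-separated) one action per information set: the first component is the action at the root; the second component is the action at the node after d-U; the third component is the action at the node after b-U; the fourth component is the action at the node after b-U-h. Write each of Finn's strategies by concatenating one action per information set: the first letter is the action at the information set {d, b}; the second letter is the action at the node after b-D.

Eve has 24 pure strategies: d/In/f/q, d/In/f/p, d/In/h/q, d/In/h/p, d/In/g/q, d/In/g/p, d/Stay/f/q, d/Stay/f/p, d/Stay/h/q, d/Stay/h/p, d/Stay/g/q, d/Stay/g/p, b/In/f/q, b/In/f/p, b/In/h/q, b/In/h/p, b/In/g/q, b/In/g/p, b/Stay/f/q, b/Stay/f/p, b/Stay/h/q, b/Stay/h/p, b/Stay/g/q, b/Stay/g/p. Columns: UR, UM, UL, DR, DM, DL.
{d/In/f/q, d/In/f/p, d/In/h/q, d/In/h/p, d/In/g/q, d/In/g/p} → row (4,2) (4,2) (4,2) (8,4) (8,4) (8,4)
{d/Stay/f/q, d/Stay/f/p, d/Stay/h/q, d/Stay/h/p, d/Stay/g/q, d/Stay/g/p} → row (2,2) (2,2) (2,2) (8,4) (8,4) (8,4)
{b/In/f/q, b/In/f/p, b/Stay/f/q, b/Stay/f/p} → row (2,8) (2,8) (2,8) (9,3) (2,7) (5,2)
{b/In/h/q, b/Stay/h/q} → row (9,3) (9,3) (9,3) (9,3) (2,7) (5,2)
{b/In/h/p, b/Stay/h/p} → row (6,7) (6,7) (6,7) (9,3) (2,7) (5,2)
{b/In/g/q, b/In/g/p, b/Stay/g/q, b/Stay/g/p} → row (5,1) (5,1) (5,1) (9,3) (2,7) (5,2)
That's 6 distinct rows out of 24 strategies.

6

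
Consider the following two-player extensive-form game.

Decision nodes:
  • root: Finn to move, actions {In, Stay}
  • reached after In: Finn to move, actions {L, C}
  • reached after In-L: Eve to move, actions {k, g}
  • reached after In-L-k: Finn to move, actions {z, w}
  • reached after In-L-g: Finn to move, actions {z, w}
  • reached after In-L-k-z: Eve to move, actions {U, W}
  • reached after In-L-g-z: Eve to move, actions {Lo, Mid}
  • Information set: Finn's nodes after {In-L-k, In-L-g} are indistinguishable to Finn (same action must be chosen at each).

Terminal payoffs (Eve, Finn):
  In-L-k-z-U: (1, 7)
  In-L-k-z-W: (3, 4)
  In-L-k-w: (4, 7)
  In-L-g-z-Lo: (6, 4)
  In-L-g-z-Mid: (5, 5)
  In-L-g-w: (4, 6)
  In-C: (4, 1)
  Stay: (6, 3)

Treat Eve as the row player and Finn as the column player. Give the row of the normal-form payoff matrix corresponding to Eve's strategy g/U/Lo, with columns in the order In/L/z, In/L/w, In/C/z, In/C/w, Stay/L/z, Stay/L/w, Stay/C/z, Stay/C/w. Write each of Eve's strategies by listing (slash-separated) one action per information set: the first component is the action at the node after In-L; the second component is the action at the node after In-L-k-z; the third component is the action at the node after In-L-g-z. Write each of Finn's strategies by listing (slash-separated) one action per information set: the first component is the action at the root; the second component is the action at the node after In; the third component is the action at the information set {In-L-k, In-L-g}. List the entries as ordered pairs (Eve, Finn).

(6,4) (4,6) (4,1) (4,1) (6,3) (6,3) (6,3) (6,3)

vs In/L/z: Finn plays In → Finn plays L at [In] → Eve plays g at [In-L] → Finn plays z at [In-L-g] → Eve plays Lo at [In-L-g-z] → (6, 4)
vs In/L/w: Finn plays In → Finn plays L at [In] → Eve plays g at [In-L] → Finn plays w at [In-L-g] → (4, 6)
vs In/C/z: Finn plays In → Finn plays C at [In] → (4, 1)
vs In/C/w: Finn plays In → Finn plays C at [In] → (4, 1)
vs Stay/L/z: Finn plays Stay → (6, 3)
vs Stay/L/w: Finn plays Stay → (6, 3)
vs Stay/C/z: Finn plays Stay → (6, 3)
vs Stay/C/w: Finn plays Stay → (6, 3)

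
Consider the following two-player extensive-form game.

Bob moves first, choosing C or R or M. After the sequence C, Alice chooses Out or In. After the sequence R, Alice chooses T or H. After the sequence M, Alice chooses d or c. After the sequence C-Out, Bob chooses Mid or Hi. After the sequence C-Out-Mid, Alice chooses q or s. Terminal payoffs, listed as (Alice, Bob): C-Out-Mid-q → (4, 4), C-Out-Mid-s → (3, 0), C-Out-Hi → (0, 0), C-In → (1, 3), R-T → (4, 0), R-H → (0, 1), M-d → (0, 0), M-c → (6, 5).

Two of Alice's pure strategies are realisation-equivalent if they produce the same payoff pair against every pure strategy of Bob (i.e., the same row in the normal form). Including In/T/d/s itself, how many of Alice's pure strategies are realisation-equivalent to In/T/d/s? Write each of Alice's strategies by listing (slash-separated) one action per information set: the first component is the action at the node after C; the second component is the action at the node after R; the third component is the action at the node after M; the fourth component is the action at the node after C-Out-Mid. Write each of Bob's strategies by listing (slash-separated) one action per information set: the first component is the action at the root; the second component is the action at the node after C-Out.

Row for In/T/d/s (columns C/Mid, C/Hi, R/Mid, R/Hi, M/Mid, M/Hi): (1,3) (1,3) (4,0) (4,0) (0,0) (0,0).
Under In/T/d/s, Alice's choice at the node after C-Out-Mid can never be reached regardless of what Bob does, so varying those choices leaves every outcome unchanged.
Holding the reachable choices fixed and varying the unreachable one freely already gives 2 equivalent strategies.
No other strategy reproduces this row, so those 2 are the full class: In/T/d/q, In/T/d/s.

2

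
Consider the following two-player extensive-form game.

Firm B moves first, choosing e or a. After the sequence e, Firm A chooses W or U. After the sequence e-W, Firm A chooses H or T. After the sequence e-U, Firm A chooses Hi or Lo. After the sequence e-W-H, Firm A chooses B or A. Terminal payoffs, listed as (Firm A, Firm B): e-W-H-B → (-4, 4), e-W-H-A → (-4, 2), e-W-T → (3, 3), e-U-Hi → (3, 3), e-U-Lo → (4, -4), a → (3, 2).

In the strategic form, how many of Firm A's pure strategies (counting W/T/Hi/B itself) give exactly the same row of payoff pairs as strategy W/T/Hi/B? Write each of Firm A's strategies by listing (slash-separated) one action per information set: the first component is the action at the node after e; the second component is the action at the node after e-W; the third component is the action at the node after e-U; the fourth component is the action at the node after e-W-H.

8

Row for W/T/Hi/B (columns e, a): (3,3) (3,2).
Under W/T/Hi/B, Firm A's choice at the node after e-U and at the node after e-W-H can never be reached regardless of what Firm B does, so varying those choices leaves every outcome unchanged.
Holding the reachable choices fixed and varying the unreachable ones freely already gives 2 × 2 = 4 equivalent strategies.
Checking the remaining rows, U/H/Hi/B, U/H/Hi/A, U/T/Hi/B, U/T/Hi/A also happen to give the same payoffs in every column, bringing the total to 8: W/T/Hi/B, W/T/Hi/A, W/T/Lo/B, W/T/Lo/A, U/H/Hi/B, U/H/Hi/A, U/T/Hi/B, U/T/Hi/A.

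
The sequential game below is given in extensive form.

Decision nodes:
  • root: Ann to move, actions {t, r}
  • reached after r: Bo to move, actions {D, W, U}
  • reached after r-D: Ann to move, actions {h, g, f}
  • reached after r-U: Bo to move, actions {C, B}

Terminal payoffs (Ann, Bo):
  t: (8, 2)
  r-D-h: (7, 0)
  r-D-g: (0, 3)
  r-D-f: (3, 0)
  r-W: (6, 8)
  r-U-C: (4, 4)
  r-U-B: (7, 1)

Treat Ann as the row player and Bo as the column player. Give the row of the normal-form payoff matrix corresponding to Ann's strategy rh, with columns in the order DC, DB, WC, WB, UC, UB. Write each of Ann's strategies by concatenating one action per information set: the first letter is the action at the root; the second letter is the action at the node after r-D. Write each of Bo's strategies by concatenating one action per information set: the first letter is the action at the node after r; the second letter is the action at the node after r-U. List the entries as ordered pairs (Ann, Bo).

(7,0) (7,0) (6,8) (6,8) (4,4) (7,1)

vs DC: Ann plays r → Bo plays D at [r] → Ann plays h at [r-D] → (7, 0)
vs DB: Ann plays r → Bo plays D at [r] → Ann plays h at [r-D] → (7, 0)
vs WC: Ann plays r → Bo plays W at [r] → (6, 8)
vs WB: Ann plays r → Bo plays W at [r] → (6, 8)
vs UC: Ann plays r → Bo plays U at [r] → Bo plays C at [r-U] → (4, 4)
vs UB: Ann plays r → Bo plays U at [r] → Bo plays B at [r-U] → (7, 1)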